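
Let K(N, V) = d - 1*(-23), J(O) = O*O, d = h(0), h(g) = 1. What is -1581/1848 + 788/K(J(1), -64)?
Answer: 59095/1848 ≈ 31.978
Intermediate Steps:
d = 1
J(O) = O²
K(N, V) = 24 (K(N, V) = 1 - 1*(-23) = 1 + 23 = 24)
-1581/1848 + 788/K(J(1), -64) = -1581/1848 + 788/24 = -1581*1/1848 + 788*(1/24) = -527/616 + 197/6 = 59095/1848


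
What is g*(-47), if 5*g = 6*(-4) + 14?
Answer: 94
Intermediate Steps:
g = -2 (g = (6*(-4) + 14)/5 = (-24 + 14)/5 = (⅕)*(-10) = -2)
g*(-47) = -2*(-47) = 94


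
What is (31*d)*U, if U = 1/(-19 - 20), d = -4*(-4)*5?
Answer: -2480/39 ≈ -63.590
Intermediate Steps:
d = 80 (d = 16*5 = 80)
U = -1/39 (U = 1/(-39) = -1/39 ≈ -0.025641)
(31*d)*U = (31*80)*(-1/39) = 2480*(-1/39) = -2480/39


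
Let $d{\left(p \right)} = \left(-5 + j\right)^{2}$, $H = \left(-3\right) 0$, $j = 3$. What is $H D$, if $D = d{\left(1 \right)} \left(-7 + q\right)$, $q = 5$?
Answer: $0$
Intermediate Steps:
$H = 0$
$d{\left(p \right)} = 4$ ($d{\left(p \right)} = \left(-5 + 3\right)^{2} = \left(-2\right)^{2} = 4$)
$D = -8$ ($D = 4 \left(-7 + 5\right) = 4 \left(-2\right) = -8$)
$H D = 0 \left(-8\right) = 0$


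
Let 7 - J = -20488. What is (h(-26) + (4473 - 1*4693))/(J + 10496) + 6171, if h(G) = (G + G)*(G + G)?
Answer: 191247945/30991 ≈ 6171.1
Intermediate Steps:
J = 20495 (J = 7 - 1*(-20488) = 7 + 20488 = 20495)
h(G) = 4*G² (h(G) = (2*G)*(2*G) = 4*G²)
(h(-26) + (4473 - 1*4693))/(J + 10496) + 6171 = (4*(-26)² + (4473 - 1*4693))/(20495 + 10496) + 6171 = (4*676 + (4473 - 4693))/30991 + 6171 = (2704 - 220)*(1/30991) + 6171 = 2484*(1/30991) + 6171 = 2484/30991 + 6171 = 191247945/30991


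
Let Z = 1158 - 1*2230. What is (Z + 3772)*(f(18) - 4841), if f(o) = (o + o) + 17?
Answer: -12927600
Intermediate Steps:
Z = -1072 (Z = 1158 - 2230 = -1072)
f(o) = 17 + 2*o (f(o) = 2*o + 17 = 17 + 2*o)
(Z + 3772)*(f(18) - 4841) = (-1072 + 3772)*((17 + 2*18) - 4841) = 2700*((17 + 36) - 4841) = 2700*(53 - 4841) = 2700*(-4788) = -12927600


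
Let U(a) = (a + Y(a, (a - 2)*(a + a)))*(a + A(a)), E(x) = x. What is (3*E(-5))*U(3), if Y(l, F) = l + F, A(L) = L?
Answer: -1080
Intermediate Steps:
Y(l, F) = F + l
U(a) = 2*a*(2*a + 2*a*(-2 + a)) (U(a) = (a + ((a - 2)*(a + a) + a))*(a + a) = (a + ((-2 + a)*(2*a) + a))*(2*a) = (a + (2*a*(-2 + a) + a))*(2*a) = (a + (a + 2*a*(-2 + a)))*(2*a) = (2*a + 2*a*(-2 + a))*(2*a) = 2*a*(2*a + 2*a*(-2 + a)))
(3*E(-5))*U(3) = (3*(-5))*(4*3²*(-1 + 3)) = -60*9*2 = -15*72 = -1080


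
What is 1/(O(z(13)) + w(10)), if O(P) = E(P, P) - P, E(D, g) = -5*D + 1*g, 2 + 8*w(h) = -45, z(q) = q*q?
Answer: -8/6807 ≈ -0.0011753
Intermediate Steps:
z(q) = q²
w(h) = -47/8 (w(h) = -¼ + (⅛)*(-45) = -¼ - 45/8 = -47/8)
E(D, g) = g - 5*D (E(D, g) = -5*D + g = g - 5*D)
O(P) = -5*P (O(P) = (P - 5*P) - P = -4*P - P = -5*P)
1/(O(z(13)) + w(10)) = 1/(-5*13² - 47/8) = 1/(-5*169 - 47/8) = 1/(-845 - 47/8) = 1/(-6807/8) = -8/6807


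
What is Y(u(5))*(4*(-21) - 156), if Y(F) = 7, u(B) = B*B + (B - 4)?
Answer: -1680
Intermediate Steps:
u(B) = -4 + B + B² (u(B) = B² + (-4 + B) = -4 + B + B²)
Y(u(5))*(4*(-21) - 156) = 7*(4*(-21) - 156) = 7*(-84 - 156) = 7*(-240) = -1680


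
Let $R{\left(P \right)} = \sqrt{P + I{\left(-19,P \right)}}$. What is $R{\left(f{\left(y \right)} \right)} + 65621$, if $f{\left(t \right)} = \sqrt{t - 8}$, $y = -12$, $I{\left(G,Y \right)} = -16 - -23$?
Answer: $65621 + \sqrt{7 + 2 i \sqrt{5}} \approx 65624.0 + 0.80828 i$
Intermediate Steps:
$I{\left(G,Y \right)} = 7$ ($I{\left(G,Y \right)} = -16 + 23 = 7$)
$f{\left(t \right)} = \sqrt{-8 + t}$
$R{\left(P \right)} = \sqrt{7 + P}$ ($R{\left(P \right)} = \sqrt{P + 7} = \sqrt{7 + P}$)
$R{\left(f{\left(y \right)} \right)} + 65621 = \sqrt{7 + \sqrt{-8 - 12}} + 65621 = \sqrt{7 + \sqrt{-20}} + 65621 = \sqrt{7 + 2 i \sqrt{5}} + 65621 = 65621 + \sqrt{7 + 2 i \sqrt{5}}$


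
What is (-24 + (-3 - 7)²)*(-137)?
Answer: -10412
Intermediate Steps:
(-24 + (-3 - 7)²)*(-137) = (-24 + (-10)²)*(-137) = (-24 + 100)*(-137) = 76*(-137) = -10412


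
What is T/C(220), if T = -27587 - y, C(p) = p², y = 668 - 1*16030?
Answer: -489/1936 ≈ -0.25258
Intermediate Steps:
y = -15362 (y = 668 - 16030 = -15362)
T = -12225 (T = -27587 - 1*(-15362) = -27587 + 15362 = -12225)
T/C(220) = -12225/(220²) = -12225/48400 = -12225*1/48400 = -489/1936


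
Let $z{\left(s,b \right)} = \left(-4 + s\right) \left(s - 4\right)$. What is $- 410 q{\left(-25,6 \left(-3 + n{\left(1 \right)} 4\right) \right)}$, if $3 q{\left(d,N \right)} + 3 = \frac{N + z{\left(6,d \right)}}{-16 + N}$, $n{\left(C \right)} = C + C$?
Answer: $\frac{1640}{21} \approx 78.095$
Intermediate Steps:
$n{\left(C \right)} = 2 C$
$z{\left(s,b \right)} = \left(-4 + s\right)^{2}$ ($z{\left(s,b \right)} = \left(-4 + s\right) \left(-4 + s\right) = \left(-4 + s\right)^{2}$)
$q{\left(d,N \right)} = -1 + \frac{4 + N}{3 \left(-16 + N\right)}$ ($q{\left(d,N \right)} = -1 + \frac{\left(N + \left(-4 + 6\right)^{2}\right) \frac{1}{-16 + N}}{3} = -1 + \frac{\left(N + 2^{2}\right) \frac{1}{-16 + N}}{3} = -1 + \frac{\left(N + 4\right) \frac{1}{-16 + N}}{3} = -1 + \frac{\left(4 + N\right) \frac{1}{-16 + N}}{3} = -1 + \frac{\frac{1}{-16 + N} \left(4 + N\right)}{3} = -1 + \frac{4 + N}{3 \left(-16 + N\right)}$)
$- 410 q{\left(-25,6 \left(-3 + n{\left(1 \right)} 4\right) \right)} = - 410 \frac{2 \left(26 - 6 \left(-3 + 2 \cdot 1 \cdot 4\right)\right)}{3 \left(-16 + 6 \left(-3 + 2 \cdot 1 \cdot 4\right)\right)} = - 410 \frac{2 \left(26 - 6 \left(-3 + 2 \cdot 4\right)\right)}{3 \left(-16 + 6 \left(-3 + 2 \cdot 4\right)\right)} = - 410 \frac{2 \left(26 - 6 \left(-3 + 8\right)\right)}{3 \left(-16 + 6 \left(-3 + 8\right)\right)} = - 410 \frac{2 \left(26 - 6 \cdot 5\right)}{3 \left(-16 + 6 \cdot 5\right)} = - 410 \frac{2 \left(26 - 30\right)}{3 \left(-16 + 30\right)} = - 410 \frac{2 \left(26 - 30\right)}{3 \cdot 14} = - 410 \cdot \frac{2}{3} \cdot \frac{1}{14} \left(-4\right) = \left(-410\right) \left(- \frac{4}{21}\right) = \frac{1640}{21}$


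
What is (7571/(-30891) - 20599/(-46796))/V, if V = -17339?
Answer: -282031193/25064829017004 ≈ -1.1252e-5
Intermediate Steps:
(7571/(-30891) - 20599/(-46796))/V = (7571/(-30891) - 20599/(-46796))/(-17339) = (7571*(-1/30891) - 20599*(-1/46796))*(-1/17339) = (-7571/30891 + 20599/46796)*(-1/17339) = (282031193/1445575236)*(-1/17339) = -282031193/25064829017004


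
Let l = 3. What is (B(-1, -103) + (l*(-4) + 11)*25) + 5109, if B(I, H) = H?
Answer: 4981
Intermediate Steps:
(B(-1, -103) + (l*(-4) + 11)*25) + 5109 = (-103 + (3*(-4) + 11)*25) + 5109 = (-103 + (-12 + 11)*25) + 5109 = (-103 - 1*25) + 5109 = (-103 - 25) + 5109 = -128 + 5109 = 4981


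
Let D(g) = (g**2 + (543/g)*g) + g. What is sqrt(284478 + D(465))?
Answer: 7*sqrt(10239) ≈ 708.32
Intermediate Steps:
D(g) = 543 + g + g**2 (D(g) = (g**2 + 543) + g = (543 + g**2) + g = 543 + g + g**2)
sqrt(284478 + D(465)) = sqrt(284478 + (543 + 465 + 465**2)) = sqrt(284478 + (543 + 465 + 216225)) = sqrt(284478 + 217233) = sqrt(501711) = 7*sqrt(10239)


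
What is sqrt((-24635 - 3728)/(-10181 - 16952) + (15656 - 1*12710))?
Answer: 13*sqrt(12837951817)/27133 ≈ 54.287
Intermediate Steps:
sqrt((-24635 - 3728)/(-10181 - 16952) + (15656 - 1*12710)) = sqrt(-28363/(-27133) + (15656 - 12710)) = sqrt(-28363*(-1/27133) + 2946) = sqrt(28363/27133 + 2946) = sqrt(79962181/27133) = 13*sqrt(12837951817)/27133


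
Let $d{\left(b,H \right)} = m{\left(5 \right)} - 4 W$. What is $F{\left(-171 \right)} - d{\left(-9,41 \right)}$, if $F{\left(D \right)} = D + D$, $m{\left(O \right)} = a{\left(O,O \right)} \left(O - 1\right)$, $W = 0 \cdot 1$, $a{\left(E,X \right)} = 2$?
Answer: $-350$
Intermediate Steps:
$W = 0$
$m{\left(O \right)} = -2 + 2 O$ ($m{\left(O \right)} = 2 \left(O - 1\right) = 2 \left(-1 + O\right) = -2 + 2 O$)
$d{\left(b,H \right)} = 8$ ($d{\left(b,H \right)} = \left(-2 + 2 \cdot 5\right) - 0 = \left(-2 + 10\right) + 0 = 8 + 0 = 8$)
$F{\left(D \right)} = 2 D$
$F{\left(-171 \right)} - d{\left(-9,41 \right)} = 2 \left(-171\right) - 8 = -342 - 8 = -350$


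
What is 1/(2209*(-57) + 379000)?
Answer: 1/253087 ≈ 3.9512e-6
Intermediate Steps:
1/(2209*(-57) + 379000) = 1/(-125913 + 379000) = 1/253087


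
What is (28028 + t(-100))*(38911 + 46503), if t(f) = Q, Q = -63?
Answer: 2388602510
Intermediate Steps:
t(f) = -63
(28028 + t(-100))*(38911 + 46503) = (28028 - 63)*(38911 + 46503) = 27965*85414 = 2388602510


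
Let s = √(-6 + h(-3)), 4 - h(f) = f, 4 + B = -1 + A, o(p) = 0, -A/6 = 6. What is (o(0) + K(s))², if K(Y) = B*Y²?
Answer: 1681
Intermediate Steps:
A = -36 (A = -6*6 = -36)
B = -41 (B = -4 + (-1 - 36) = -4 - 37 = -41)
h(f) = 4 - f
s = 1 (s = √(-6 + (4 - 1*(-3))) = √(-6 + (4 + 3)) = √(-6 + 7) = √1 = 1)
K(Y) = -41*Y²
(o(0) + K(s))² = (0 - 41*1²)² = (0 - 41*1)² = (0 - 41)² = (-41)² = 1681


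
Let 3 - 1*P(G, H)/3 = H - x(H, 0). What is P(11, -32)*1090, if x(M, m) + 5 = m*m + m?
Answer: 98100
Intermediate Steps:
x(M, m) = -5 + m + m² (x(M, m) = -5 + (m*m + m) = -5 + (m² + m) = -5 + (m + m²) = -5 + m + m²)
P(G, H) = -6 - 3*H (P(G, H) = 9 - 3*(H - (-5 + 0 + 0²)) = 9 - 3*(H - (-5 + 0 + 0)) = 9 - 3*(H - 1*(-5)) = 9 - 3*(H + 5) = 9 - 3*(5 + H) = 9 + (-15 - 3*H) = -6 - 3*H)
P(11, -32)*1090 = (-6 - 3*(-32))*1090 = (-6 + 96)*1090 = 90*1090 = 98100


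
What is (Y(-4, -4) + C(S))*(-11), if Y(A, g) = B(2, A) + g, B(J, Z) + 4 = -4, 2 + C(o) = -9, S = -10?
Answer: 253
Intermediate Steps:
C(o) = -11 (C(o) = -2 - 9 = -11)
B(J, Z) = -8 (B(J, Z) = -4 - 4 = -8)
Y(A, g) = -8 + g
(Y(-4, -4) + C(S))*(-11) = ((-8 - 4) - 11)*(-11) = (-12 - 11)*(-11) = -23*(-11) = 253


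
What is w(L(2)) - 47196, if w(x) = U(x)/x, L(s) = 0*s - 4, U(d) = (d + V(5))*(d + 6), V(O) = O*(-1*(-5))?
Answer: -94413/2 ≈ -47207.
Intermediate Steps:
V(O) = 5*O (V(O) = O*5 = 5*O)
U(d) = (6 + d)*(25 + d) (U(d) = (d + 5*5)*(d + 6) = (d + 25)*(6 + d) = (25 + d)*(6 + d) = (6 + d)*(25 + d))
L(s) = -4 (L(s) = 0 - 4 = -4)
w(x) = (150 + x² + 31*x)/x
w(L(2)) - 47196 = (31 - 4 + 150/(-4)) - 47196 = (31 - 4 + 150*(-¼)) - 47196 = (31 - 4 - 75/2) - 47196 = -21/2 - 47196 = -94413/2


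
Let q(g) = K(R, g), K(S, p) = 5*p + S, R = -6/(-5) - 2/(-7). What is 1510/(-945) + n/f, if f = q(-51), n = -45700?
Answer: 299625854/1676997 ≈ 178.67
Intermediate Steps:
R = 52/35 (R = -6*(-⅕) - 2*(-⅐) = 6/5 + 2/7 = 52/35 ≈ 1.4857)
K(S, p) = S + 5*p
q(g) = 52/35 + 5*g
f = -8873/35 (f = 52/35 + 5*(-51) = 52/35 - 255 = -8873/35 ≈ -253.51)
1510/(-945) + n/f = 1510/(-945) - 45700/(-8873/35) = 1510*(-1/945) - 45700*(-35/8873) = -302/189 + 1599500/8873 = 299625854/1676997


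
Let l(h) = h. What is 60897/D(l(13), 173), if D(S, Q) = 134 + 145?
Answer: 20299/93 ≈ 218.27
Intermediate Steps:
D(S, Q) = 279
60897/D(l(13), 173) = 60897/279 = 60897*(1/279) = 20299/93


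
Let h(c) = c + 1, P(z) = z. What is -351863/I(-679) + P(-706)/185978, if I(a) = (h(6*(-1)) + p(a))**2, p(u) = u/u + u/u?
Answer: -32719391684/836901 ≈ -39096.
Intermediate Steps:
p(u) = 2 (p(u) = 1 + 1 = 2)
h(c) = 1 + c
I(a) = 9 (I(a) = ((1 + 6*(-1)) + 2)**2 = ((1 - 6) + 2)**2 = (-5 + 2)**2 = (-3)**2 = 9)
-351863/I(-679) + P(-706)/185978 = -351863/9 - 706/185978 = -351863*1/9 - 706*1/185978 = -351863/9 - 353/92989 = -32719391684/836901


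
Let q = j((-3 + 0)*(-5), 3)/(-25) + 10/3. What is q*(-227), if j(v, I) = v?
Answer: -9307/15 ≈ -620.47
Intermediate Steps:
q = 41/15 (q = ((-3 + 0)*(-5))/(-25) + 10/3 = -3*(-5)*(-1/25) + 10*(⅓) = 15*(-1/25) + 10/3 = -⅗ + 10/3 = 41/15 ≈ 2.7333)
q*(-227) = (41/15)*(-227) = -9307/15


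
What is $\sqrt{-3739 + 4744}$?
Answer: $\sqrt{1005} \approx 31.702$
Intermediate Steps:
$\sqrt{-3739 + 4744} = \sqrt{1005}$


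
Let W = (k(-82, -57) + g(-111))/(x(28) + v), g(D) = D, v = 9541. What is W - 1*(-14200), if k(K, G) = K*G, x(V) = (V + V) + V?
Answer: 136679563/9625 ≈ 14200.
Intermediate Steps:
x(V) = 3*V (x(V) = 2*V + V = 3*V)
k(K, G) = G*K
W = 4563/9625 (W = (-57*(-82) - 111)/(3*28 + 9541) = (4674 - 111)/(84 + 9541) = 4563/9625 ≈ 0.47408)
W - 1*(-14200) = 4563/9625 - 1*(-14200) = 4563/9625 + 14200 = 136679563/9625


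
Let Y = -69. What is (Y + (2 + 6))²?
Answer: 3721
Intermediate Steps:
(Y + (2 + 6))² = (-69 + (2 + 6))² = (-69 + 8)² = (-61)² = 3721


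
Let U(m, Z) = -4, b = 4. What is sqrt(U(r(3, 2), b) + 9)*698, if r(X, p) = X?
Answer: 698*sqrt(5) ≈ 1560.8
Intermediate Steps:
sqrt(U(r(3, 2), b) + 9)*698 = sqrt(-4 + 9)*698 = sqrt(5)*698 = 698*sqrt(5)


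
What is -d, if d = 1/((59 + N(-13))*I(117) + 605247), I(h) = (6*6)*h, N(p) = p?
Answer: -1/798999 ≈ -1.2516e-6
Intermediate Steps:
I(h) = 36*h
d = 1/798999 (d = 1/((59 - 13)*(36*117) + 605247) = 1/(46*4212 + 605247) = 1/(193752 + 605247) = 1/798999 ≈ 1.2516e-6)
-d = -1*1/798999 = -1/798999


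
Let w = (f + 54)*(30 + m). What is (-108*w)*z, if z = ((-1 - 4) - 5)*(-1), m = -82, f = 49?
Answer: 5784480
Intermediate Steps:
w = -5356 (w = (49 + 54)*(30 - 82) = 103*(-52) = -5356)
z = 10 (z = (-5 - 5)*(-1) = -10*(-1) = 10)
(-108*w)*z = -108*(-5356)*10 = 578448*10 = 5784480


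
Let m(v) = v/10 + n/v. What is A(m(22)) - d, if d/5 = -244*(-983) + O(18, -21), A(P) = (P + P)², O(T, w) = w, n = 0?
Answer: -29978391/25 ≈ -1.1991e+6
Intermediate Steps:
m(v) = v/10 (m(v) = v/10 + 0/v = v*(⅒) + 0 = v/10 + 0 = v/10)
A(P) = 4*P² (A(P) = (2*P)² = 4*P²)
d = 1199155 (d = 5*(-244*(-983) - 21) = 5*(239852 - 21) = 5*239831 = 1199155)
A(m(22)) - d = 4*((⅒)*22)² - 1*1199155 = 4*(11/5)² - 1199155 = 4*(121/25) - 1199155 = 484/25 - 1199155 = -29978391/25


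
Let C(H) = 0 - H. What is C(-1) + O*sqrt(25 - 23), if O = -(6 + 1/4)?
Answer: 1 - 25*sqrt(2)/4 ≈ -7.8388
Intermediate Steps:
C(H) = -H
O = -25/4 (O = -(6 + 1/4) = -1*25/4 = -25/4 ≈ -6.2500)
C(-1) + O*sqrt(25 - 23) = -1*(-1) - 25*sqrt(25 - 23)/4 = 1 - 25*sqrt(2)/4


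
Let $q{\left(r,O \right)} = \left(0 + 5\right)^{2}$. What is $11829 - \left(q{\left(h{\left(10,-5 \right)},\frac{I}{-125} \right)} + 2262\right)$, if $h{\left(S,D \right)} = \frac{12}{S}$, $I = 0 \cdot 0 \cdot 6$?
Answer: $9542$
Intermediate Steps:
$I = 0$ ($I = 0 \cdot 6 = 0$)
$q{\left(r,O \right)} = 25$ ($q{\left(r,O \right)} = 5^{2} = 25$)
$11829 - \left(q{\left(h{\left(10,-5 \right)},\frac{I}{-125} \right)} + 2262\right) = 11829 - \left(25 + 2262\right) = 11829 - 2287 = 9542$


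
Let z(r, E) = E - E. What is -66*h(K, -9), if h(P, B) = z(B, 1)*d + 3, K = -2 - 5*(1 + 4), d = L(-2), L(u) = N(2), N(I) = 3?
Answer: -198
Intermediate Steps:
L(u) = 3
d = 3
z(r, E) = 0
K = -27 (K = -2 - 5*5 = -2 - 25 = -27)
h(P, B) = 3 (h(P, B) = 0*3 + 3 = 0 + 3 = 3)
-66*h(K, -9) = -66*3 = -198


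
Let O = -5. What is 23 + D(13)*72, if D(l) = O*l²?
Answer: -60817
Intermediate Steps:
D(l) = -5*l²
23 + D(13)*72 = 23 - 5*13²*72 = 23 - 5*169*72 = 23 - 845*72 = 23 - 60840 = -60817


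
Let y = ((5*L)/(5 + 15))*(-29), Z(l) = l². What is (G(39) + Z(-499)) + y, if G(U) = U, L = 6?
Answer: 497993/2 ≈ 2.4900e+5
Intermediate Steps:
y = -87/2 (y = ((5*6)/(5 + 15))*(-29) = (30/20)*(-29) = (30*(1/20))*(-29) = (3/2)*(-29) = -87/2 ≈ -43.500)
(G(39) + Z(-499)) + y = (39 + (-499)²) - 87/2 = (39 + 249001) - 87/2 = 249040 - 87/2 = 497993/2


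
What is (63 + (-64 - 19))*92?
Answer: -1840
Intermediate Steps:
(63 + (-64 - 19))*92 = (63 - 83)*92 = -20*92 = -1840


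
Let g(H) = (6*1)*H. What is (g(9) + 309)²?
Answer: 131769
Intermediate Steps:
g(H) = 6*H
(g(9) + 309)² = (6*9 + 309)² = (54 + 309)² = 363² = 131769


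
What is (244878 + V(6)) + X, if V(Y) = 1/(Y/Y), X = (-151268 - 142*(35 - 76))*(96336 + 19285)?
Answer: -16816367087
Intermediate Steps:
X = -16816611966 (X = (-151268 - 142*(-41))*115621 = (-151268 + 5822)*115621 = -145446*115621 = -16816611966)
V(Y) = 1 (V(Y) = 1/1 = 1)
(244878 + V(6)) + X = (244878 + 1) - 16816611966 = 244879 - 16816611966 = -16816367087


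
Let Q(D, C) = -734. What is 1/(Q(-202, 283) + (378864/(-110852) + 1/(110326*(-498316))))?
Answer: -5882561578712/4337905301163099 ≈ -0.0013561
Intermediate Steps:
1/(Q(-202, 283) + (378864/(-110852) + 1/(110326*(-498316)))) = 1/(-734 + (378864/(-110852) + 1/(110326*(-498316)))) = 1/(-734 + (378864*(-1/110852) + (1/110326)*(-1/498316))) = 1/(-734 + (-94716/27713 - 1/54977211016)) = 1/(-734 - 20105102388491/5882561578712) = 1/(-4337905301163099/5882561578712) = -5882561578712/4337905301163099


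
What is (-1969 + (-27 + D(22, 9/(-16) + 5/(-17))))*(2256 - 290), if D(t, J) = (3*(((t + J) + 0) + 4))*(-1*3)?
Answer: -594187129/136 ≈ -4.3690e+6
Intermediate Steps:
D(t, J) = -36 - 9*J - 9*t (D(t, J) = (3*(((J + t) + 0) + 4))*(-3) = (3*((J + t) + 4))*(-3) = (3*(4 + J + t))*(-3) = (12 + 3*J + 3*t)*(-3) = -36 - 9*J - 9*t)
(-1969 + (-27 + D(22, 9/(-16) + 5/(-17))))*(2256 - 290) = (-1969 + (-27 + (-36 - 9*(9/(-16) + 5/(-17)) - 9*22)))*(2256 - 290) = (-1969 + (-27 + (-36 - 9*(9*(-1/16) + 5*(-1/17)) - 198)))*1966 = (-1969 + (-27 + (-36 - 9*(-9/16 - 5/17) - 198)))*1966 = (-1969 + (-27 + (-36 - 9*(-233/272) - 198)))*1966 = (-1969 + (-27 + (-36 + 2097/272 - 198)))*1966 = (-1969 + (-27 - 61551/272))*1966 = (-1969 - 68895/272)*1966 = -604463/272*1966 = -594187129/136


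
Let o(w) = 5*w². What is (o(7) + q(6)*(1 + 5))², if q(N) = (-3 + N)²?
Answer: 89401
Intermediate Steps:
(o(7) + q(6)*(1 + 5))² = (5*7² + (-3 + 6)²*(1 + 5))² = (5*49 + 3²*6)² = (245 + 9*6)² = (245 + 54)² = 299² = 89401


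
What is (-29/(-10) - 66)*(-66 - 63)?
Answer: 81399/10 ≈ 8139.9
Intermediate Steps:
(-29/(-10) - 66)*(-66 - 63) = (-29*(-⅒) - 66)*(-129) = (29/10 - 66)*(-129) = -631/10*(-129) = 81399/10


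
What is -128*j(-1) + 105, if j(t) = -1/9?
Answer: 1073/9 ≈ 119.22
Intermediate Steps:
j(t) = -⅑ (j(t) = -1*⅑ = -⅑)
-128*j(-1) + 105 = -128*(-⅑) + 105 = 128/9 + 105 = 1073/9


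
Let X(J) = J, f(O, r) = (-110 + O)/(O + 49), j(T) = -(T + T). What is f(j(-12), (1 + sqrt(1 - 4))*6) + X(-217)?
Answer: -15927/73 ≈ -218.18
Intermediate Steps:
j(T) = -2*T
f(O, r) = (-110 + O)/(49 + O)
f(j(-12), (1 + sqrt(1 - 4))*6) + X(-217) = (-110 - 2*(-12))/(49 - 2*(-12)) - 217 = (-110 + 24)/(49 + 24) - 217 = -86/73 - 217 = -15927/73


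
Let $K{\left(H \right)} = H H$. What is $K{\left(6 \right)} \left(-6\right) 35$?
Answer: $-7560$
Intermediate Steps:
$K{\left(H \right)} = H^{2}$
$K{\left(6 \right)} \left(-6\right) 35 = 6^{2} \left(-6\right) 35 = 36 \left(-6\right) 35 = \left(-216\right) 35 = -7560$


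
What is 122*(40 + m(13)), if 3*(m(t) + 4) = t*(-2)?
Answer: 10004/3 ≈ 3334.7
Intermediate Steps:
m(t) = -4 - 2*t/3 (m(t) = -4 + (t*(-2))/3 = -4 + (-2*t)/3 = -4 - 2*t/3)
122*(40 + m(13)) = 122*(40 + (-4 - ⅔*13)) = 122*(40 + (-4 - 26/3)) = 122*(40 - 38/3) = 122*(82/3) = 10004/3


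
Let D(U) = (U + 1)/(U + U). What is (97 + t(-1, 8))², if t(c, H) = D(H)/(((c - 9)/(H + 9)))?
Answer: 236144689/25600 ≈ 9224.4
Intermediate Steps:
D(U) = (1 + U)/(2*U) (D(U) = (1 + U)/((2*U)) = (1 + U)*(1/(2*U)) = (1 + U)/(2*U))
t(c, H) = (1 + H)*(9 + H)/(2*H*(-9 + c)) (t(c, H) = ((1 + H)/(2*H))/(((c - 9)/(H + 9))) = ((1 + H)/(2*H))/(((-9 + c)/(9 + H))) = ((1 + H)/(2*H))*((9 + H)/(-9 + c)) = (1 + H)*(9 + H)/(2*H*(-9 + c)))
(97 + t(-1, 8))² = (97 + (½)*(1 + 8)*(9 + 8)/(8*(-9 - 1)))² = (97 + (½)*(⅛)*9*17/(-10))² = (97 + (½)*(⅛)*(-⅒)*9*17)² = (97 - 153/160)² = (15367/160)² = 236144689/25600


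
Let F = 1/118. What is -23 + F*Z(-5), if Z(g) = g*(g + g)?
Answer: -1332/59 ≈ -22.576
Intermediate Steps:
Z(g) = 2*g² (Z(g) = g*(2*g) = 2*g²)
F = 1/118 ≈ 0.0084746
-23 + F*Z(-5) = -23 + (2*(-5)²)/118 = -23 + (2*25)/118 = -23 + (1/118)*50 = -23 + 25/59 = -1332/59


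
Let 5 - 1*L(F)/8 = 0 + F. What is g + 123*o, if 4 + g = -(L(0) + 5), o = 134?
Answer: 16433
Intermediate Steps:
L(F) = 40 - 8*F (L(F) = 40 - 8*(0 + F) = 40 - 8*F)
g = -49 (g = -4 - ((40 - 8*0) + 5) = -4 - ((40 + 0) + 5) = -4 - (40 + 5) = -4 - 1*45 = -4 - 45 = -49)
g + 123*o = -49 + 123*134 = -49 + 16482 = 16433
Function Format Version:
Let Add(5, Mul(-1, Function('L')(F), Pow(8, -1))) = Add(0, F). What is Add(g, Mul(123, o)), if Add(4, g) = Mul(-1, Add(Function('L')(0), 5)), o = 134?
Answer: 16433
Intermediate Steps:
Function('L')(F) = Add(40, Mul(-8, F)) (Function('L')(F) = Add(40, Mul(-8, Add(0, F))) = Add(40, Mul(-8, F)))
g = -49 (g = Add(-4, Mul(-1, Add(Add(40, Mul(-8, 0)), 5))) = Add(-4, Mul(-1, Add(Add(40, 0), 5))) = Add(-4, Mul(-1, Add(40, 5))) = Add(-4, Mul(-1, 45)) = Add(-4, -45) = -49)
Add(g, Mul(123, o)) = Add(-49, Mul(123, 134)) = Add(-49, 16482) = 16433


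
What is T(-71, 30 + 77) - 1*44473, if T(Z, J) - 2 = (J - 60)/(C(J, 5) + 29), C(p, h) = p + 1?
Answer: -6092480/137 ≈ -44471.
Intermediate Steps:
C(p, h) = 1 + p
T(Z, J) = 2 + (-60 + J)/(30 + J) (T(Z, J) = 2 + (J - 60)/((1 + J) + 29) = 2 + (-60 + J)/(30 + J))
T(-71, 30 + 77) - 1*44473 = 3*(30 + 77)/(30 + (30 + 77)) - 1*44473 = 3*107/(30 + 107) - 44473 = 3*107/137 - 44473 = 3*107*(1/137) - 44473 = 321/137 - 44473 = -6092480/137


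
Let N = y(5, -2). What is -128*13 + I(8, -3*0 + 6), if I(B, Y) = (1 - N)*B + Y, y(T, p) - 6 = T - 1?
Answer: -1730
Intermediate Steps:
y(T, p) = 5 + T (y(T, p) = 6 + (T - 1) = 6 + (-1 + T) = 5 + T)
N = 10 (N = 5 + 5 = 10)
I(B, Y) = Y - 9*B (I(B, Y) = (1 - 1*10)*B + Y = (1 - 10)*B + Y = -9*B + Y = Y - 9*B)
-128*13 + I(8, -3*0 + 6) = -128*13 + ((-3*0 + 6) - 9*8) = -1664 + ((0 + 6) - 72) = -1664 + (6 - 72) = -1664 - 66 = -1730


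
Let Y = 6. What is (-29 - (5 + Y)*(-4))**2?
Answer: 225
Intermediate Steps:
(-29 - (5 + Y)*(-4))**2 = (-29 - (5 + 6)*(-4))**2 = (-29 - 11*(-4))**2 = (-29 - 1*(-44))**2 = (-29 + 44)**2 = 15**2 = 225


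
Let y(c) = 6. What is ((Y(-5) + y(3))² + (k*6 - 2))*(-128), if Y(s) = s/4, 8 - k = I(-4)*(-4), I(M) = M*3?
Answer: 28088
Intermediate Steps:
I(M) = 3*M
k = -40 (k = 8 - 3*(-4)*(-4) = 8 - (-12)*(-4) = 8 - 1*48 = 8 - 48 = -40)
Y(s) = s/4 (Y(s) = s*(¼) = s/4)
((Y(-5) + y(3))² + (k*6 - 2))*(-128) = (((¼)*(-5) + 6)² + (-40*6 - 2))*(-128) = ((-5/4 + 6)² + (-240 - 2))*(-128) = ((19/4)² - 242)*(-128) = (361/16 - 242)*(-128) = -3511/16*(-128) = 28088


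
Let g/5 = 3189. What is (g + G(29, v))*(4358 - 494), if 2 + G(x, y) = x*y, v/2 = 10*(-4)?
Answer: 52639272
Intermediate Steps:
v = -80 (v = 2*(10*(-4)) = 2*(-40) = -80)
G(x, y) = -2 + x*y
g = 15945 (g = 5*3189 = 15945)
(g + G(29, v))*(4358 - 494) = (15945 + (-2 + 29*(-80)))*(4358 - 494) = (15945 + (-2 - 2320))*3864 = (15945 - 2322)*3864 = 13623*3864 = 52639272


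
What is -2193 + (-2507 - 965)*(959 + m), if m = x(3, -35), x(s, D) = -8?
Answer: -3304065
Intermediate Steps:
m = -8
-2193 + (-2507 - 965)*(959 + m) = -2193 + (-2507 - 965)*(959 - 8) = -2193 - 3472*951 = -2193 - 3301872 = -3304065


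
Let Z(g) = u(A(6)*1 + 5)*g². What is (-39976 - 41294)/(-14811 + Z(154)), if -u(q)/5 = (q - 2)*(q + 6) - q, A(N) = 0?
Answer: 81270/3335051 ≈ 0.024368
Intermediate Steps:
u(q) = 5*q - 5*(-2 + q)*(6 + q) (u(q) = -5*((q - 2)*(q + 6) - q) = -5*((-2 + q)*(6 + q) - q) = -5*(-q + (-2 + q)*(6 + q)) = 5*q - 5*(-2 + q)*(6 + q))
Z(g) = -140*g² (Z(g) = (60 - 15*(0*1 + 5) - 5*(0*1 + 5)²)*g² = (60 - 15*(0 + 5) - 5*(0 + 5)²)*g² = (60 - 15*5 - 5*5²)*g² = (60 - 75 - 5*25)*g² = (60 - 75 - 125)*g² = -140*g²)
(-39976 - 41294)/(-14811 + Z(154)) = (-39976 - 41294)/(-14811 - 140*154²) = -81270/(-14811 - 140*23716) = -81270/(-14811 - 3320240) = -81270/(-3335051) = -81270*(-1/3335051) = 81270/3335051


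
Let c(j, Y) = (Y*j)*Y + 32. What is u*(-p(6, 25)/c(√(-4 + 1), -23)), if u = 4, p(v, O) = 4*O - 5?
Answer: -12160/840547 + 201020*I*√3/840547 ≈ -0.014467 + 0.41423*I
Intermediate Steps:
p(v, O) = -5 + 4*O
c(j, Y) = 32 + j*Y² (c(j, Y) = j*Y² + 32 = 32 + j*Y²)
u*(-p(6, 25)/c(√(-4 + 1), -23)) = 4*(-(-5 + 4*25)/(32 + √(-4 + 1)*(-23)²)) = 4*(-(-5 + 100)/(32 + √(-3)*529)) = 4*(-95/(32 + (I*√3)*529)) = 4*(-95/(32 + 529*I*√3)) = -380/(32 + 529*I*√3)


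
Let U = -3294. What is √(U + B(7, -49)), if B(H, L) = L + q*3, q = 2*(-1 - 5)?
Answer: I*√3379 ≈ 58.129*I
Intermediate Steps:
q = -12 (q = 2*(-6) = -12)
B(H, L) = -36 + L (B(H, L) = L - 12*3 = L - 36 = -36 + L)
√(U + B(7, -49)) = √(-3294 + (-36 - 49)) = √(-3294 - 85) = √(-3379) = I*√3379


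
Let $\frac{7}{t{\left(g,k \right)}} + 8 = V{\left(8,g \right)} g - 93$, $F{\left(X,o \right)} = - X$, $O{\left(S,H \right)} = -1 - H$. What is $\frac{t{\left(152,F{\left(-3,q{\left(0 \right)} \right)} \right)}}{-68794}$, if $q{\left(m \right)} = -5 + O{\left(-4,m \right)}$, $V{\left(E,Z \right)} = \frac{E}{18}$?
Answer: $\frac{9}{2958142} \approx 3.0424 \cdot 10^{-6}$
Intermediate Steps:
$V{\left(E,Z \right)} = \frac{E}{18}$ ($V{\left(E,Z \right)} = E \frac{1}{18} = \frac{E}{18}$)
$q{\left(m \right)} = -6 - m$ ($q{\left(m \right)} = -5 - \left(1 + m\right) = -6 - m$)
$t{\left(g,k \right)} = \frac{7}{-101 + \frac{4 g}{9}}$ ($t{\left(g,k \right)} = \frac{7}{-8 + \left(\frac{1}{18} \cdot 8 g - 93\right)} = \frac{7}{-8 + \left(\frac{4 g}{9} - 93\right)} = \frac{7}{-8 + \left(-93 + \frac{4 g}{9}\right)} = \frac{7}{-101 + \frac{4 g}{9}}$)
$\frac{t{\left(152,F{\left(-3,q{\left(0 \right)} \right)} \right)}}{-68794} = \frac{63 \frac{1}{-909 + 4 \cdot 152}}{-68794} = \frac{63}{-909 + 608} \left(- \frac{1}{68794}\right) = \frac{63}{-301} \left(- \frac{1}{68794}\right) = 63 \left(- \frac{1}{301}\right) \left(- \frac{1}{68794}\right) = \left(- \frac{9}{43}\right) \left(- \frac{1}{68794}\right) = \frac{9}{2958142}$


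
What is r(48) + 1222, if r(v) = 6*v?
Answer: 1510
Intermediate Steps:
r(48) + 1222 = 6*48 + 1222 = 288 + 1222 = 1510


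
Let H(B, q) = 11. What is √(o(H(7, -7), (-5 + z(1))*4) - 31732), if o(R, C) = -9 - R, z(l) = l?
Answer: 126*I*√2 ≈ 178.19*I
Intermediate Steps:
√(o(H(7, -7), (-5 + z(1))*4) - 31732) = √((-9 - 1*11) - 31732) = √((-9 - 11) - 31732) = √(-20 - 31732) = √(-31752) = 126*I*√2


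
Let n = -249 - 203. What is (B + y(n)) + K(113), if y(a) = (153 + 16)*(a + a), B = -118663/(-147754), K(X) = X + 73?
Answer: -22545664197/147754 ≈ -1.5259e+5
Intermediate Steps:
K(X) = 73 + X
n = -452
B = 118663/147754 (B = -118663*(-1/147754) = 118663/147754 ≈ 0.80311)
y(a) = 338*a (y(a) = 169*(2*a) = 338*a)
(B + y(n)) + K(113) = (118663/147754 + 338*(-452)) + (73 + 113) = (118663/147754 - 152776) + 186 = -22573146441/147754 + 186 = -22545664197/147754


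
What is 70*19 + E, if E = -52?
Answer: 1278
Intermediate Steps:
70*19 + E = 70*19 - 52 = 1330 - 52 = 1278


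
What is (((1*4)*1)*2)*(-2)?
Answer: -16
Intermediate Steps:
(((1*4)*1)*2)*(-2) = ((4*1)*2)*(-2) = (4*2)*(-2) = 8*(-2) = -16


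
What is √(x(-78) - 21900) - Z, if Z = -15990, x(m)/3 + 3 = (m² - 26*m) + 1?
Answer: 15990 + 9*√30 ≈ 16039.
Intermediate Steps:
x(m) = -6 - 78*m + 3*m² (x(m) = -9 + 3*((m² - 26*m) + 1) = -9 + 3*(1 + m² - 26*m) = -9 + (3 - 78*m + 3*m²) = -6 - 78*m + 3*m²)
√(x(-78) - 21900) - Z = √((-6 - 78*(-78) + 3*(-78)²) - 21900) - 1*(-15990) = √((-6 + 6084 + 3*6084) - 21900) + 15990 = √((-6 + 6084 + 18252) - 21900) + 15990 = √(24330 - 21900) + 15990 = √2430 + 15990 = 9*√30 + 15990 = 15990 + 9*√30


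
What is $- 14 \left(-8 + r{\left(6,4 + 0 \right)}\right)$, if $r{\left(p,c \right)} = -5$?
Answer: $182$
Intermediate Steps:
$- 14 \left(-8 + r{\left(6,4 + 0 \right)}\right) = - 14 \left(-8 - 5\right) = \left(-14\right) \left(-13\right) = 182$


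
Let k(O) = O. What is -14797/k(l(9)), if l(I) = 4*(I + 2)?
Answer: -14797/44 ≈ -336.30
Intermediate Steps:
l(I) = 8 + 4*I (l(I) = 4*(2 + I) = 8 + 4*I)
-14797/k(l(9)) = -14797/(8 + 4*9) = -14797/(8 + 36) = -14797/44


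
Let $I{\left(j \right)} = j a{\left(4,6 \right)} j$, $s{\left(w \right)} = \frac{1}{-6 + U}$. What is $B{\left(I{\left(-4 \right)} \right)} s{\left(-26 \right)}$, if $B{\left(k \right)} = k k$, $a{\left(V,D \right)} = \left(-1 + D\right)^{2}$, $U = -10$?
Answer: $-10000$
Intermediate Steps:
$s{\left(w \right)} = - \frac{1}{16}$ ($s{\left(w \right)} = \frac{1}{-6 - 10} = \frac{1}{-16} = - \frac{1}{16}$)
$I{\left(j \right)} = 25 j^{2}$ ($I{\left(j \right)} = j \left(-1 + 6\right)^{2} j = j 5^{2} j = j 25 j = 25 j j = 25 j^{2}$)
$B{\left(k \right)} = k^{2}$
$B{\left(I{\left(-4 \right)} \right)} s{\left(-26 \right)} = \left(25 \left(-4\right)^{2}\right)^{2} \left(- \frac{1}{16}\right) = \left(25 \cdot 16\right)^{2} \left(- \frac{1}{16}\right) = 400^{2} \left(- \frac{1}{16}\right) = 160000 \left(- \frac{1}{16}\right) = -10000$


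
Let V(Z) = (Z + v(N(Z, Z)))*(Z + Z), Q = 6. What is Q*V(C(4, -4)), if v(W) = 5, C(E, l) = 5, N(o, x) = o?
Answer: 600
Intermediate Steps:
V(Z) = 2*Z*(5 + Z) (V(Z) = (Z + 5)*(Z + Z) = (5 + Z)*(2*Z) = 2*Z*(5 + Z))
Q*V(C(4, -4)) = 6*(2*5*(5 + 5)) = 6*(2*5*10) = 6*100 = 600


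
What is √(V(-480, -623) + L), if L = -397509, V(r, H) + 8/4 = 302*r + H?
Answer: I*√543094 ≈ 736.95*I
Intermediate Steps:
V(r, H) = -2 + H + 302*r (V(r, H) = -2 + (302*r + H) = -2 + (H + 302*r) = -2 + H + 302*r)
√(V(-480, -623) + L) = √((-2 - 623 + 302*(-480)) - 397509) = √((-2 - 623 - 144960) - 397509) = √(-145585 - 397509) = √(-543094) = I*√543094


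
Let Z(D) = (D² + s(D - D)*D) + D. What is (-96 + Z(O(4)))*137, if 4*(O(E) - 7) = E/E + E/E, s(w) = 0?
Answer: -17673/4 ≈ -4418.3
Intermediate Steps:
O(E) = 15/2 (O(E) = 7 + (E/E + E/E)/4 = 7 + (1 + 1)/4 = 7 + (¼)*2 = 7 + ½ = 15/2)
Z(D) = D + D² (Z(D) = (D² + 0*D) + D = (D² + 0) + D = D² + D = D + D²)
(-96 + Z(O(4)))*137 = (-96 + 15*(1 + 15/2)/2)*137 = (-96 + (15/2)*(17/2))*137 = (-96 + 255/4)*137 = -129/4*137 = -17673/4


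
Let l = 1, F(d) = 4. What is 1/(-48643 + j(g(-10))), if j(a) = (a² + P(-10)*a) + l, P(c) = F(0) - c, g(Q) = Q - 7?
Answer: -1/48591 ≈ -2.0580e-5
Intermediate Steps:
g(Q) = -7 + Q
P(c) = 4 - c
j(a) = 1 + a² + 14*a (j(a) = (a² + (4 - 1*(-10))*a) + 1 = (a² + (4 + 10)*a) + 1 = (a² + 14*a) + 1 = 1 + a² + 14*a)
1/(-48643 + j(g(-10))) = 1/(-48643 + (1 + (-7 - 10)² + 14*(-7 - 10))) = 1/(-48643 + (1 + (-17)² + 14*(-17))) = 1/(-48643 + (1 + 289 - 238)) = 1/(-48643 + 52) = 1/(-48591) = -1/48591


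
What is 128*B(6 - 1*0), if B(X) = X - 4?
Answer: 256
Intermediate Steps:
B(X) = -4 + X
128*B(6 - 1*0) = 128*(-4 + (6 - 1*0)) = 128*(-4 + (6 + 0)) = 128*(-4 + 6) = 128*2 = 256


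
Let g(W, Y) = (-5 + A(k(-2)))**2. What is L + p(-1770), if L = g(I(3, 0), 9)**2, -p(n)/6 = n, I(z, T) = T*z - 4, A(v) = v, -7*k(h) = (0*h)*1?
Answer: 11245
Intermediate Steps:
k(h) = 0 (k(h) = -0*h/7 = -0 = -1/7*0 = 0)
I(z, T) = -4 + T*z
g(W, Y) = 25 (g(W, Y) = (-5 + 0)**2 = (-5)**2 = 25)
p(n) = -6*n
L = 625 (L = 25**2 = 625)
L + p(-1770) = 625 - 6*(-1770) = 625 + 10620 = 11245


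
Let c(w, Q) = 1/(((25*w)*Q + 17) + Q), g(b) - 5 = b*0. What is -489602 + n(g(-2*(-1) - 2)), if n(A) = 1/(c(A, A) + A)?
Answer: -1584351425/3236 ≈ -4.8960e+5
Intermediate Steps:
g(b) = 5 (g(b) = 5 + b*0 = 5 + 0 = 5)
c(w, Q) = 1/(17 + Q + 25*Q*w) (c(w, Q) = 1/((25*Q*w + 17) + Q) = 1/((17 + 25*Q*w) + Q) = 1/(17 + Q + 25*Q*w))
n(A) = 1/(A + 1/(17 + A + 25*A²)) (n(A) = 1/(1/(17 + A + 25*A*A) + A) = 1/(1/(17 + A + 25*A²) + A) = 1/(A + 1/(17 + A + 25*A²)))
-489602 + n(g(-2*(-1) - 2)) = -489602 + (17 + 5 + 25*5²)/(1 + 5*(17 + 5 + 25*5²)) = -489602 + (17 + 5 + 25*25)/(1 + 5*(17 + 5 + 25*25)) = -489602 + (17 + 5 + 625)/(1 + 5*(17 + 5 + 625)) = -489602 + 647/(1 + 5*647) = -489602 + 647/(1 + 3235) = -489602 + 647/3236 = -1584351425/3236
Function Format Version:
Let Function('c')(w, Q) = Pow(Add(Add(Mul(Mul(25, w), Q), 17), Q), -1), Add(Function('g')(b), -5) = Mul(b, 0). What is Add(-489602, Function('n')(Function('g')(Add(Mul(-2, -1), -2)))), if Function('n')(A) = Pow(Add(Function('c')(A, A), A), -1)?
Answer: Rational(-1584351425, 3236) ≈ -4.8960e+5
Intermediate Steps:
Function('g')(b) = 5 (Function('g')(b) = Add(5, Mul(b, 0)) = Add(5, 0) = 5)
Function('c')(w, Q) = Pow(Add(17, Q, Mul(25, Q, w)), -1) (Function('c')(w, Q) = Pow(Add(Add(Mul(25, Q, w), 17), Q), -1) = Pow(Add(Add(17, Mul(25, Q, w)), Q), -1) = Pow(Add(17, Q, Mul(25, Q, w)), -1))
Function('n')(A) = Pow(Add(A, Pow(Add(17, A, Mul(25, Pow(A, 2))), -1)), -1) (Function('n')(A) = Pow(Add(Pow(Add(17, A, Mul(25, A, A)), -1), A), -1) = Pow(Add(Pow(Add(17, A, Mul(25, Pow(A, 2))), -1), A), -1) = Pow(Add(A, Pow(Add(17, A, Mul(25, Pow(A, 2))), -1)), -1))
Add(-489602, Function('n')(Function('g')(Add(Mul(-2, -1), -2)))) = Add(-489602, Mul(Pow(Add(1, Mul(5, Add(17, 5, Mul(25, Pow(5, 2))))), -1), Add(17, 5, Mul(25, Pow(5, 2))))) = Add(-489602, Mul(Pow(Add(1, Mul(5, Add(17, 5, Mul(25, 25)))), -1), Add(17, 5, Mul(25, 25)))) = Add(-489602, Mul(Pow(Add(1, Mul(5, Add(17, 5, 625))), -1), Add(17, 5, 625))) = Add(-489602, Mul(Pow(Add(1, Mul(5, 647)), -1), 647)) = Add(-489602, Mul(Pow(Add(1, 3235), -1), 647)) = Add(-489602, Mul(Pow(3236, -1), 647)) = Add(-489602, Mul(Rational(1, 3236), 647)) = Add(-489602, Rational(647, 3236)) = Rational(-1584351425, 3236)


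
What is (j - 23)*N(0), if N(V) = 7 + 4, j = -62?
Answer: -935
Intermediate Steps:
N(V) = 11
(j - 23)*N(0) = (-62 - 23)*11 = -85*11 = -935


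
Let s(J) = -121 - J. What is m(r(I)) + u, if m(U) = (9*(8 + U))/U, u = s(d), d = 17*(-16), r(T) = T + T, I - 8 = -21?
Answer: 2044/13 ≈ 157.23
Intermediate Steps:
I = -13 (I = 8 - 21 = -13)
r(T) = 2*T
d = -272
u = 151 (u = -121 - 1*(-272) = -121 + 272 = 151)
m(U) = (72 + 9*U)/U
m(r(I)) + u = (9 + 72/((2*(-13)))) + 151 = (9 + 72/(-26)) + 151 = (9 + 72*(-1/26)) + 151 = (9 - 36/13) + 151 = 81/13 + 151 = 2044/13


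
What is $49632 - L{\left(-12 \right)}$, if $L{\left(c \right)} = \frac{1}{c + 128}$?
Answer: $\frac{5757311}{116} \approx 49632.0$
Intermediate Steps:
$L{\left(c \right)} = \frac{1}{128 + c}$
$49632 - L{\left(-12 \right)} = 49632 - \frac{1}{128 - 12} = 49632 - \frac{1}{116} = \frac{5757311}{116}$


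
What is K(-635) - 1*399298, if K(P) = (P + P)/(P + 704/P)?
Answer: -161287235392/403929 ≈ -3.9930e+5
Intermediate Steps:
K(P) = 2*P/(P + 704/P) (K(P) = (2*P)/(P + 704/P) = 2*P/(P + 704/P))
K(-635) - 1*399298 = 2*(-635)²/(704 + (-635)²) - 1*399298 = 2*403225/(704 + 403225) - 399298 = 2*403225/403929 - 399298 = 2*403225*(1/403929) - 399298 = 806450/403929 - 399298 = -161287235392/403929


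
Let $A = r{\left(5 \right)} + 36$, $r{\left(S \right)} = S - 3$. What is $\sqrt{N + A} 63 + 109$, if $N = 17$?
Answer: $109 + 63 \sqrt{55} \approx 576.22$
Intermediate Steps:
$r{\left(S \right)} = -3 + S$ ($r{\left(S \right)} = S - 3 = -3 + S$)
$A = 38$ ($A = \left(-3 + 5\right) + 36 = 2 + 36 = 38$)
$\sqrt{N + A} 63 + 109 = \sqrt{17 + 38} \cdot 63 + 109 = \sqrt{55} \cdot 63 + 109 = 63 \sqrt{55} + 109 = 109 + 63 \sqrt{55}$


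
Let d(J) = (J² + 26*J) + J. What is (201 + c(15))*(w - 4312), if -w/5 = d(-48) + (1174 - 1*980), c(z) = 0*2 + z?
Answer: -2229552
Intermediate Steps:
d(J) = J² + 27*J
c(z) = z (c(z) = 0 + z = z)
w = -6010 (w = -5*(-48*(27 - 48) + (1174 - 1*980)) = -5*(-48*(-21) + (1174 - 980)) = -5*(1008 + 194) = -5*1202 = -6010)
(201 + c(15))*(w - 4312) = (201 + 15)*(-6010 - 4312) = 216*(-10322) = -2229552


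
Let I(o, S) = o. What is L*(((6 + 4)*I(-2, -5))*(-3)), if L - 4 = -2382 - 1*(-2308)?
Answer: -4200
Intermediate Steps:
L = -70 (L = 4 + (-2382 - 1*(-2308)) = 4 + (-2382 + 2308) = 4 - 74 = -70)
L*(((6 + 4)*I(-2, -5))*(-3)) = -70*(6 + 4)*(-2)*(-3) = -70*10*(-2)*(-3) = -(-1400)*(-3) = -70*60 = -4200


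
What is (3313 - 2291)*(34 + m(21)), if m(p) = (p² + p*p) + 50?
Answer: 987252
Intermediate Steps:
m(p) = 50 + 2*p² (m(p) = (p² + p²) + 50 = 2*p² + 50 = 50 + 2*p²)
(3313 - 2291)*(34 + m(21)) = (3313 - 2291)*(34 + (50 + 2*21²)) = 1022*(34 + (50 + 2*441)) = 1022*(34 + (50 + 882)) = 1022*(34 + 932) = 1022*966 = 987252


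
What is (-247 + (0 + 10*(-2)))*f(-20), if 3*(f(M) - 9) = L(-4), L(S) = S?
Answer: -2047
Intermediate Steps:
f(M) = 23/3 (f(M) = 9 + (1/3)*(-4) = 9 - 4/3 = 23/3)
(-247 + (0 + 10*(-2)))*f(-20) = (-247 + (0 + 10*(-2)))*(23/3) = (-247 + (0 - 20))*(23/3) = (-247 - 20)*(23/3) = -267*23/3 = -2047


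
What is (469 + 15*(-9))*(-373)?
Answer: -124582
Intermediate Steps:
(469 + 15*(-9))*(-373) = (469 - 135)*(-373) = 334*(-373) = -124582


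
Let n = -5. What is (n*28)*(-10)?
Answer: 1400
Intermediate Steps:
(n*28)*(-10) = -5*28*(-10) = -140*(-10) = 1400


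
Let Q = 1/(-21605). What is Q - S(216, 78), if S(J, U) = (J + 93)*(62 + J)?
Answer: -1855912711/21605 ≈ -85902.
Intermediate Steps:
S(J, U) = (62 + J)*(93 + J) (S(J, U) = (93 + J)*(62 + J) = (62 + J)*(93 + J))
Q = -1/21605 ≈ -4.6286e-5
Q - S(216, 78) = -1/21605 - (5766 + 216² + 155*216) = -1/21605 - (5766 + 46656 + 33480) = -1/21605 - 1*85902 = -1/21605 - 85902 = -1855912711/21605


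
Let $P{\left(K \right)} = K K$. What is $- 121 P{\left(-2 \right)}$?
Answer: $-484$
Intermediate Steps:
$P{\left(K \right)} = K^{2}$
$- 121 P{\left(-2 \right)} = - 121 \left(-2\right)^{2} = \left(-121\right) 4 = -484$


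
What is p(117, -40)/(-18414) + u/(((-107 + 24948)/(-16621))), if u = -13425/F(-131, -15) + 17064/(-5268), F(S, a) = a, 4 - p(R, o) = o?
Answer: -5446246005689/9127651563 ≈ -596.68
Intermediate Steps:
p(R, o) = 4 - o
u = 391483/439 (u = -13425/(-15) + 17064/(-5268) = -13425*(-1/15) + 17064*(-1/5268) = 895 - 1422/439 = 391483/439 ≈ 891.76)
p(117, -40)/(-18414) + u/(((-107 + 24948)/(-16621))) = (4 - 1*(-40))/(-18414) + 391483/(439*(((-107 + 24948)/(-16621)))) = (4 + 40)*(-1/18414) + 391483/(439*((24841*(-1/16621)))) = 44*(-1/18414) + 391483/(439*(-24841/16621)) = -2/837 + (391483/439)*(-16621/24841) = -2/837 - 6506838943/10905199 = -5446246005689/9127651563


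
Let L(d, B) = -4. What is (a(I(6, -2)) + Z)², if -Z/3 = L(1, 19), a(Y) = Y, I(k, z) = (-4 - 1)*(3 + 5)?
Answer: 784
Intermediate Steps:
I(k, z) = -40 (I(k, z) = -5*8 = -40)
Z = 12 (Z = -3*(-4) = 12)
(a(I(6, -2)) + Z)² = (-40 + 12)² = (-28)² = 784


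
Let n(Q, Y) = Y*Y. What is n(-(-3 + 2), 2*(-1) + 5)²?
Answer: 81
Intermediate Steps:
n(Q, Y) = Y²
n(-(-3 + 2), 2*(-1) + 5)² = ((2*(-1) + 5)²)² = ((-2 + 5)²)² = (3²)² = 9² = 81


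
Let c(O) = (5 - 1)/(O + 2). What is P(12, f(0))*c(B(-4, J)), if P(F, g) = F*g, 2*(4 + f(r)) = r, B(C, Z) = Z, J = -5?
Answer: 64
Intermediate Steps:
f(r) = -4 + r/2
c(O) = 4/(2 + O)
P(12, f(0))*c(B(-4, J)) = (12*(-4 + (½)*0))*(4/(2 - 5)) = (12*(-4 + 0))*(4/(-3)) = (12*(-4))*(4*(-⅓)) = -48*(-4/3) = 64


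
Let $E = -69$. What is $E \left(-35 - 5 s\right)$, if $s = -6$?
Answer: $345$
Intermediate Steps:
$E \left(-35 - 5 s\right) = - 69 \left(-35 - -30\right) = - 69 \left(-35 + 30\right) = \left(-69\right) \left(-5\right) = 345$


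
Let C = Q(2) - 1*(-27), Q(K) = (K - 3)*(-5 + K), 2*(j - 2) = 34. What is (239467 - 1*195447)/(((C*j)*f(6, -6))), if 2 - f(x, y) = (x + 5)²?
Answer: -4402/6783 ≈ -0.64898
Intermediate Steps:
j = 19 (j = 2 + (½)*34 = 2 + 17 = 19)
Q(K) = (-5 + K)*(-3 + K) (Q(K) = (-3 + K)*(-5 + K) = (-5 + K)*(-3 + K))
f(x, y) = 2 - (5 + x)² (f(x, y) = 2 - (x + 5)² = 2 - (5 + x)²)
C = 30 (C = (15 + 2² - 8*2) - 1*(-27) = (15 + 4 - 16) + 27 = 3 + 27 = 30)
(239467 - 1*195447)/(((C*j)*f(6, -6))) = (239467 - 1*195447)/(((30*19)*(2 - (5 + 6)²))) = (239467 - 195447)/((570*(2 - 1*11²))) = 44020/((570*(2 - 1*121))) = 44020/((570*(2 - 121))) = 44020/((570*(-119))) = 44020/(-67830) = 44020*(-1/67830) = -4402/6783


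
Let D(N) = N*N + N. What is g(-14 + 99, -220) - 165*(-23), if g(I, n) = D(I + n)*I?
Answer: 1541445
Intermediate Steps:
D(N) = N + N² (D(N) = N² + N = N + N²)
g(I, n) = I*(I + n)*(1 + I + n) (g(I, n) = ((I + n)*(1 + (I + n)))*I = ((I + n)*(1 + I + n))*I = I*(I + n)*(1 + I + n))
g(-14 + 99, -220) - 165*(-23) = (-14 + 99)*((-14 + 99) - 220)*(1 + (-14 + 99) - 220) - 165*(-23) = 85*(85 - 220)*(1 + 85 - 220) - 1*(-3795) = 85*(-135)*(-134) + 3795 = 1537650 + 3795 = 1541445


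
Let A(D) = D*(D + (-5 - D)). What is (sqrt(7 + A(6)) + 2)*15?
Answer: 30 + 15*I*sqrt(23) ≈ 30.0 + 71.938*I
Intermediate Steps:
A(D) = -5*D (A(D) = D*(-5) = -5*D)
(sqrt(7 + A(6)) + 2)*15 = (sqrt(7 - 5*6) + 2)*15 = (sqrt(7 - 30) + 2)*15 = (sqrt(-23) + 2)*15 = (I*sqrt(23) + 2)*15 = (2 + I*sqrt(23))*15 = 30 + 15*I*sqrt(23)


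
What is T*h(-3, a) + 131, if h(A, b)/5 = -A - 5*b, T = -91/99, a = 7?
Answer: 27529/99 ≈ 278.07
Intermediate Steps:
T = -91/99 (T = -91*1/99 = -91/99 ≈ -0.91919)
h(A, b) = -25*b - 5*A (h(A, b) = 5*(-A - 5*b) = -25*b - 5*A)
T*h(-3, a) + 131 = -91*(-25*7 - 5*(-3))/99 + 131 = -91*(-175 + 15)/99 + 131 = -91/99*(-160) + 131 = 14560/99 + 131 = 27529/99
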